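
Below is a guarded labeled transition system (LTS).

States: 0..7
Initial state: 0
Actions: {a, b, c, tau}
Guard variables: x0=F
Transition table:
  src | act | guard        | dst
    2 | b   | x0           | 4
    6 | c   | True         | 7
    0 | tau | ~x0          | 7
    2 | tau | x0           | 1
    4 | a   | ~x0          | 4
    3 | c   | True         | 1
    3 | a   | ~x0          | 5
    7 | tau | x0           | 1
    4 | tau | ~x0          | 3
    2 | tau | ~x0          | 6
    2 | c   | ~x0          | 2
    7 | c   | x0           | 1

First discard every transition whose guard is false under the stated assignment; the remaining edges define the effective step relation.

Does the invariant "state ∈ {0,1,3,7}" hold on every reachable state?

Inv-set: {0,1,3,7}
Reach set: {0,7}
  0: ok
  7: ok

Answer: INVARIANT HOLDS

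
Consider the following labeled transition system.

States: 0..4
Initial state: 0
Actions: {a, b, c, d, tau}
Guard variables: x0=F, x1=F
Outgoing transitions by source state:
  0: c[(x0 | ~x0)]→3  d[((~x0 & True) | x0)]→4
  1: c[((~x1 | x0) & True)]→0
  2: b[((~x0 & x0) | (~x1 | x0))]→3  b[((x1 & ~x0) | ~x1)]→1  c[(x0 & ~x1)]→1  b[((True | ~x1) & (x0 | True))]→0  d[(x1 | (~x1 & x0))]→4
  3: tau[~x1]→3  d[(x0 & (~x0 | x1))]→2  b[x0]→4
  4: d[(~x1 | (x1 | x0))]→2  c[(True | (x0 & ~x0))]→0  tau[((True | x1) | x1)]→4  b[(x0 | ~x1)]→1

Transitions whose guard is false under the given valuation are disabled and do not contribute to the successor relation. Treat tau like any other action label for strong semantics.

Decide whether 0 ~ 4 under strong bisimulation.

Refine partition for ~:
  round 0: {{0,1,2,3,4}}
  round 1: {{0},{1},{2},{3},{4}}
5 equivalence class(es) (converged in 2)
[0]={0}  [4]={4}

Answer: NOT BISIMILAR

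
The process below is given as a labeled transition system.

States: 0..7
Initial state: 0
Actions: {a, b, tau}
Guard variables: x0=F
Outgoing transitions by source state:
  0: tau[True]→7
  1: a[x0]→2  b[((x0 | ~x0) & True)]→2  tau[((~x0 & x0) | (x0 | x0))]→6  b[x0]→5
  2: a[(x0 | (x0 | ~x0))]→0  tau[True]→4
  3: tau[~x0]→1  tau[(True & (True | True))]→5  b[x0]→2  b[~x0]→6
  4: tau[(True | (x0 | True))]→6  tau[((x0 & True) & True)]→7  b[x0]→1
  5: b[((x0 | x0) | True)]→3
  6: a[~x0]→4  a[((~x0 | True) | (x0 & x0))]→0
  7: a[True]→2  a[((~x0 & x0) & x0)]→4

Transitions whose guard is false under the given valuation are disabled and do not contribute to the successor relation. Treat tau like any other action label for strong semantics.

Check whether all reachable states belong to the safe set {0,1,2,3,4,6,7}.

Allowed set {0,1,2,3,4,6,7}
Reachable = {0,2,4,6,7}
  0: safe
  2: safe
  4: safe
  6: safe
  7: safe

Answer: INVARIANT HOLDS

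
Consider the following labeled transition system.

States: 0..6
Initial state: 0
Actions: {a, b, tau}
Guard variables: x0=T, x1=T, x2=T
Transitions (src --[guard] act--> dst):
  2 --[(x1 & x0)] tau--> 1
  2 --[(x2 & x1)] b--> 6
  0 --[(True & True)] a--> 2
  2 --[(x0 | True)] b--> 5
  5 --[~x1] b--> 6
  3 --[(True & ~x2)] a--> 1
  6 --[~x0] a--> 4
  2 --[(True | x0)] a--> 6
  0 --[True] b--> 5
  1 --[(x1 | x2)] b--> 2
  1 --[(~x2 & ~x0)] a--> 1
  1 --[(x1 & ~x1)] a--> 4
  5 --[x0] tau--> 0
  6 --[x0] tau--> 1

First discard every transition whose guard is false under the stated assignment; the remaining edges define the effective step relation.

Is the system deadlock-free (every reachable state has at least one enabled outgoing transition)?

Answer: DEADLOCK-FREE

Working:
Reachable = {0,1,2,5,6}
  0: a→2  b→5  [2 exit(s)]
  1: b→2  [1 exit(s)]
  2: a→6  b→5  b→6  tau→1  [4 exit(s)]
  5: tau→0  [1 exit(s)]
  6: tau→1  [1 exit(s)]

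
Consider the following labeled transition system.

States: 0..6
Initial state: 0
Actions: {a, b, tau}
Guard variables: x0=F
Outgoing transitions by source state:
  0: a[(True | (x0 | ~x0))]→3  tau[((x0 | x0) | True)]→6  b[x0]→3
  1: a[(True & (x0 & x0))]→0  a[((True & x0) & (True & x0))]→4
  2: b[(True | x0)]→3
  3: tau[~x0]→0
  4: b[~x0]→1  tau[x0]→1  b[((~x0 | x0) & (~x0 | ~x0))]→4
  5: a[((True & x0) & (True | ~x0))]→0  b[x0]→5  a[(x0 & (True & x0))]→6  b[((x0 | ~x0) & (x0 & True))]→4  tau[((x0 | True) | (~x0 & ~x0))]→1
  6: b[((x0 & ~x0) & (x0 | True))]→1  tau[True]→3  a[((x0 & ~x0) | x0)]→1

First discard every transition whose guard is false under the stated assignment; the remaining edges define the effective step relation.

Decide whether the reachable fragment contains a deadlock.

Answer: DEADLOCK-FREE

Trace:
R = {0,3,6}
  0: a→3  tau→6  [2 out]
  3: tau→0  [1 out]
  6: tau→3  [1 out]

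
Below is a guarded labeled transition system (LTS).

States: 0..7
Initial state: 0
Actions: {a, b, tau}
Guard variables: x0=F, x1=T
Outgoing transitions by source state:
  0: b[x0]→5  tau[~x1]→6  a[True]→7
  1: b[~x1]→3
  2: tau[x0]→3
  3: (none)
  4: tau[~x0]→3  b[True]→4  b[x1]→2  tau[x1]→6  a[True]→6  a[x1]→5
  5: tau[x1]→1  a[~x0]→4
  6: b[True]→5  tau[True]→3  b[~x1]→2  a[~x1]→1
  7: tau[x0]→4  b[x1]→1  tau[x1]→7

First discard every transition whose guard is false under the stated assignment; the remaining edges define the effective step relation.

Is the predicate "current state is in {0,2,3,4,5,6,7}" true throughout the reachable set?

Answer: INVARIANT VIOLATED at state 1

Trace:
Allowed set {0,2,3,4,5,6,7}
R = {0,1,7}
  0: ✓
  1: outside
  7: ✓
counterexample path to 1: a·b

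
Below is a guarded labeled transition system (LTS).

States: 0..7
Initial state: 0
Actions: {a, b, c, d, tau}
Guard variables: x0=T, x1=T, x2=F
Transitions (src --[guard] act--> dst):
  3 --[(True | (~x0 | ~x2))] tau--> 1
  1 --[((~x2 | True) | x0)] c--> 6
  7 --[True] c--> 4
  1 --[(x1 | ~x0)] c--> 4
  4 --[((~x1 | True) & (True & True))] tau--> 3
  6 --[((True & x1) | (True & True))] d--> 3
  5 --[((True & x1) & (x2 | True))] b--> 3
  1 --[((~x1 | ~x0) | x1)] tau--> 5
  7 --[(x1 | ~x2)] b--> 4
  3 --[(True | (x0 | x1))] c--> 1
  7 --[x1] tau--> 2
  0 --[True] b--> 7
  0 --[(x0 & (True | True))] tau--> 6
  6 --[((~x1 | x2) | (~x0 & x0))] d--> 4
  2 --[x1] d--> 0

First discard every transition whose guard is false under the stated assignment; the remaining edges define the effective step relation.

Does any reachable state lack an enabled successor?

Answer: DEADLOCK-FREE

Trace:
R = {0,1,2,3,4,5,6,7}
  0: b→7  tau→6  [2 out]
  1: c→4  c→6  tau→5  [3 out]
  2: d→0  [1 out]
  3: c→1  tau→1  [2 out]
  4: tau→3  [1 out]
  5: b→3  [1 out]
  6: d→3  [1 out]
  7: b→4  c→4  tau→2  [3 out]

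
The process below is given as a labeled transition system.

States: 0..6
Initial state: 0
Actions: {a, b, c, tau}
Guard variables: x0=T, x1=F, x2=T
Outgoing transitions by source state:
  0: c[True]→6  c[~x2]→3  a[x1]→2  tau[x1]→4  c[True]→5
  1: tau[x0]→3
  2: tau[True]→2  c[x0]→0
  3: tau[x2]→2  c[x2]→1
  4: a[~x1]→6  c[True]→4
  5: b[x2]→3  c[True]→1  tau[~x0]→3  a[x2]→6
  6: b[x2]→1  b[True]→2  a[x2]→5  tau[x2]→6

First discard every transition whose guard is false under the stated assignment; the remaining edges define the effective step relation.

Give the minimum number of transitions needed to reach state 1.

Answer: 2

Trace:
Breadth-first toward 1:
  Layer 0: {0}
  Layer 1: {5,6}
  Layer 2: {1,2,3}
first hit 1 at d=2 via c·c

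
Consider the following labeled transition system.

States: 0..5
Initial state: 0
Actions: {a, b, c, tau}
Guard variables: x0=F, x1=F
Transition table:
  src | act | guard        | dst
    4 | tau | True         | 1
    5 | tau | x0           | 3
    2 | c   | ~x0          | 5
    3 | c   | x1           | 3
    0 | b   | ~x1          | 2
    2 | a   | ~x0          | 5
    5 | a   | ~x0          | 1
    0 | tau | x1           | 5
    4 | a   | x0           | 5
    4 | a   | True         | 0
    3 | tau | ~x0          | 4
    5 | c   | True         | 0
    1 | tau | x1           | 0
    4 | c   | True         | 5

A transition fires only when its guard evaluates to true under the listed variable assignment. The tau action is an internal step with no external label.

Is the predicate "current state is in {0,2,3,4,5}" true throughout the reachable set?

Allowed set {0,2,3,4,5}
Reachable = {0,1,2,5}
  0: ok
  1: ✗ unsafe
  2: ok
  5: ok
counterexample path to 1: b·c·a

Answer: INVARIANT VIOLATED at state 1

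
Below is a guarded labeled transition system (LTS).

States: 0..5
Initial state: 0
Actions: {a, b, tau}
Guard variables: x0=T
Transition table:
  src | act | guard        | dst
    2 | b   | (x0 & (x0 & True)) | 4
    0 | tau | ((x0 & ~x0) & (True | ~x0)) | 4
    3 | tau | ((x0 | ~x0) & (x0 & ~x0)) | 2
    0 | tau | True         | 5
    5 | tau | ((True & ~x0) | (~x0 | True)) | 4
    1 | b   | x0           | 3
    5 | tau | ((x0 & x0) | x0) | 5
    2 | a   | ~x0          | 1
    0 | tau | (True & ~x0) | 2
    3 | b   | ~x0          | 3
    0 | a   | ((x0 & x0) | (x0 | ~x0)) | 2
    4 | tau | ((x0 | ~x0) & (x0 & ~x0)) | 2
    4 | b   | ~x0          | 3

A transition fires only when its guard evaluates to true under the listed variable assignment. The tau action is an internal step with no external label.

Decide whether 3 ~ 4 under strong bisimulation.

Answer: BISIMILAR

Trace:
Refine partition for ~:
  π0 = {{0,1,2,3,4,5}}
  π1 = {{0},{1,2},{3,4},{5}}
Fixed point at round 2; 4 class(es).
3∈{3,4}, 4∈{3,4}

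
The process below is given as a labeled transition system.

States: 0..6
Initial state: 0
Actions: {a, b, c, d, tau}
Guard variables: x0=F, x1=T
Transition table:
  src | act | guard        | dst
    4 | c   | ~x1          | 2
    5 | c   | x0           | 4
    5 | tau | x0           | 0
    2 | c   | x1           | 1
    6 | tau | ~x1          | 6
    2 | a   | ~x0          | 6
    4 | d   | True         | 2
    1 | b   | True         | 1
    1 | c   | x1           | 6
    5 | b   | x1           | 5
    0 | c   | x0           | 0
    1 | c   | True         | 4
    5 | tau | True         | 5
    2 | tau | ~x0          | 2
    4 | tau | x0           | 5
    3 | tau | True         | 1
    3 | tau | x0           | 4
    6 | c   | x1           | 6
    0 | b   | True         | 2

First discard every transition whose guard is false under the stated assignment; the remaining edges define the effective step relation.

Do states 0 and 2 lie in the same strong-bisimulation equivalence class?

Answer: NOT BISIMILAR

Working:
Bisimulation quotient by refinement:
  round 0: {{0,1,2,3,4,5,6}}
  round 1: {{0},{1},{2},{3},{4},{5},{6}}
7 equivalence class(es) (converged in 2)
[0]={0}  [2]={2}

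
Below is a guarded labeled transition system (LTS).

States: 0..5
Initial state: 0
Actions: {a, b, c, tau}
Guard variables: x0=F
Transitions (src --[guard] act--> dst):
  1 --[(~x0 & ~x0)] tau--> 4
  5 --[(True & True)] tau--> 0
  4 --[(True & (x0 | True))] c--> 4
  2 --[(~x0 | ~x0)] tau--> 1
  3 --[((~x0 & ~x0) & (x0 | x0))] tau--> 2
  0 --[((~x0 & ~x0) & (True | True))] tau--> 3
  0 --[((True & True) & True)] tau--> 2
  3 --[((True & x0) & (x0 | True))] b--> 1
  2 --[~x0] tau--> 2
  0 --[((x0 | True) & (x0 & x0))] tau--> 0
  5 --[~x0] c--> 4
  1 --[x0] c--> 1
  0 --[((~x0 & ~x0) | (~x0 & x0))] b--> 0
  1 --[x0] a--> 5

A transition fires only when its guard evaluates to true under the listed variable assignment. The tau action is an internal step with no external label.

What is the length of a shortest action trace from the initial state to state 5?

Answer: UNREACHABLE

Analysis:
BFS to 5:
  Layer 0: {0}
  Layer 1: {2,3}
  Layer 2: {1}
  Layer 3: {4}
5 never appears.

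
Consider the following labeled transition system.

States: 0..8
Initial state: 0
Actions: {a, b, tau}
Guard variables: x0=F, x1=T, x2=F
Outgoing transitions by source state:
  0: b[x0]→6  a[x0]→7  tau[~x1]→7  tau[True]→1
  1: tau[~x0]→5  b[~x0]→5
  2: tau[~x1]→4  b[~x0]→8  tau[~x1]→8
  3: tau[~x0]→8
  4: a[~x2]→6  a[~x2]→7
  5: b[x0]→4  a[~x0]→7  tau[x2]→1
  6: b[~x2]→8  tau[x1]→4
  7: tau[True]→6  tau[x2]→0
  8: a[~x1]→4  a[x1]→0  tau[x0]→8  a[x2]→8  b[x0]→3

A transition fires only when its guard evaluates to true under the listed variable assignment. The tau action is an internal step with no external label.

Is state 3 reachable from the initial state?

Answer: UNREACHABLE

Analysis:
12 transition(s) survive guard evaluation.
Layer 0: {0}
Layer 1: {1}  cumulative {0,1}
Layer 2: {5}  cumulative {0,1,5}
Layer 3: {7}  cumulative {0,1,5,7}
Layer 4: {6}  cumulative {0,1,5,6,7}
Layer 5: {4,8}  cumulative {0,1,4,5,6,7,8}
Reach set: {0,1,4,5,6,7,8}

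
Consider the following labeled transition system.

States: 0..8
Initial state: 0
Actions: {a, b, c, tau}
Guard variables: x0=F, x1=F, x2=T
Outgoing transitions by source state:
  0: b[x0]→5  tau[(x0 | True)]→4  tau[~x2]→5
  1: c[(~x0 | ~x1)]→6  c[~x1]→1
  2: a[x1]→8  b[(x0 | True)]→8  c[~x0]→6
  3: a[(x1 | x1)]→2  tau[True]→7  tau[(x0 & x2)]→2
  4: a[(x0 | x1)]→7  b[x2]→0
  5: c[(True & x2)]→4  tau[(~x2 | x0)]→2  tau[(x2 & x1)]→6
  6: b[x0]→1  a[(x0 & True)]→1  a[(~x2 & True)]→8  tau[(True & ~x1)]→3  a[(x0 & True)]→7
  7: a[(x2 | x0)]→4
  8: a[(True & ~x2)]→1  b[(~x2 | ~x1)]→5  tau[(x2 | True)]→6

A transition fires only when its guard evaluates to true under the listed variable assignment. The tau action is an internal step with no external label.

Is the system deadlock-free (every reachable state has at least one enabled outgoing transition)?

R = {0,4}
  0: tau→4  [1 out]
  4: b→0  [1 out]

Answer: DEADLOCK-FREE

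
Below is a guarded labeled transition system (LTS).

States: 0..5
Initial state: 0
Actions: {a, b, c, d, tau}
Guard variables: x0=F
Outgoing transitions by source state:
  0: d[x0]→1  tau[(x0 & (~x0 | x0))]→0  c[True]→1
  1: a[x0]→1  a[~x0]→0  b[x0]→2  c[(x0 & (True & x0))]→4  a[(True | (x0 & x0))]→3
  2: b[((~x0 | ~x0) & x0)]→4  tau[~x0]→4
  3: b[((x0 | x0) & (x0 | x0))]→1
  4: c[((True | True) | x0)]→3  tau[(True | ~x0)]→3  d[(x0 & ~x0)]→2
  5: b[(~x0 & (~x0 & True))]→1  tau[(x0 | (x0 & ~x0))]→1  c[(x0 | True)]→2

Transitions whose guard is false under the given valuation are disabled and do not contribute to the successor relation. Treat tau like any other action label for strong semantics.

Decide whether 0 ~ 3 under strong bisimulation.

Answer: NOT BISIMILAR

Working:
Bisimulation quotient by refinement:
  round 0: {{0,1,2,3,4,5}}
  round 1: {{0},{1},{2},{3},{4},{5}}
stable after 2 split(s): 6 block(s)
[0]={0}  [3]={3}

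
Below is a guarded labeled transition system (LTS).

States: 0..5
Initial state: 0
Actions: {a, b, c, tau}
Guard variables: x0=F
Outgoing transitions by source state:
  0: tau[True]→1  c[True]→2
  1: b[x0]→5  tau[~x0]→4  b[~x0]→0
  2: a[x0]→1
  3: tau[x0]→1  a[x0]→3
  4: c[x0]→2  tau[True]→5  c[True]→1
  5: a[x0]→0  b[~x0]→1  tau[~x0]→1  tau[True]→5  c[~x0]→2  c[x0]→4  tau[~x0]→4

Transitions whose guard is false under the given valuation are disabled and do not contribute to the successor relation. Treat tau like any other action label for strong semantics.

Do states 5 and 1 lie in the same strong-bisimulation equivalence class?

Bisimulation quotient by refinement:
  P[0] = {{0,1,2,3,4,5}}
  P[1] = {{0,4},{1},{2,3},{5}}
  P[2] = {{0},{1},{2,3},{4},{5}}
5 equivalence class(es) (converged in 3)
[5]={5}  [1]={1}

Answer: NOT BISIMILAR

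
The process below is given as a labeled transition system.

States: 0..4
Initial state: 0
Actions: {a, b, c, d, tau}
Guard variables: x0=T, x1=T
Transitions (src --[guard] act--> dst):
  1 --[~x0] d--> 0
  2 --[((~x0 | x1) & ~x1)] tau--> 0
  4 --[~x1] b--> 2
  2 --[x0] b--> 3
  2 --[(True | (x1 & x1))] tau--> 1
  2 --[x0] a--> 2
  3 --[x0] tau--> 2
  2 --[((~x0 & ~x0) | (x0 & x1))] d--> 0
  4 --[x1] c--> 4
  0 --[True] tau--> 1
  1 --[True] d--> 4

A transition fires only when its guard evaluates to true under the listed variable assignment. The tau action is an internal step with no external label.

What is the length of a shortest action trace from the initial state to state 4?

Layered search for 4:
  Layer 0: {0}
  Layer 1: {1}
  Layer 2: {4}
first hit 4 at d=2 via tau·d

Answer: 2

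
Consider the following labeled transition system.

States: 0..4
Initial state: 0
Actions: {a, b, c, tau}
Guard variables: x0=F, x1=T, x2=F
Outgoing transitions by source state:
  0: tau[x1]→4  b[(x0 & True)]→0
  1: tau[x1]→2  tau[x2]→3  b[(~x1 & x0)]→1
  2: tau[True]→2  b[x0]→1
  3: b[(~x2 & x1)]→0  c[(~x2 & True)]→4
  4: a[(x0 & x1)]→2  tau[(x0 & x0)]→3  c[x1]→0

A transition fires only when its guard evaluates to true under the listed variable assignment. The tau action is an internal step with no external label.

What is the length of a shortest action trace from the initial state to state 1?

Answer: UNREACHABLE

Trace:
BFS to 1:
  Layer 0: {0}
  Layer 1: {4}
1 never appears.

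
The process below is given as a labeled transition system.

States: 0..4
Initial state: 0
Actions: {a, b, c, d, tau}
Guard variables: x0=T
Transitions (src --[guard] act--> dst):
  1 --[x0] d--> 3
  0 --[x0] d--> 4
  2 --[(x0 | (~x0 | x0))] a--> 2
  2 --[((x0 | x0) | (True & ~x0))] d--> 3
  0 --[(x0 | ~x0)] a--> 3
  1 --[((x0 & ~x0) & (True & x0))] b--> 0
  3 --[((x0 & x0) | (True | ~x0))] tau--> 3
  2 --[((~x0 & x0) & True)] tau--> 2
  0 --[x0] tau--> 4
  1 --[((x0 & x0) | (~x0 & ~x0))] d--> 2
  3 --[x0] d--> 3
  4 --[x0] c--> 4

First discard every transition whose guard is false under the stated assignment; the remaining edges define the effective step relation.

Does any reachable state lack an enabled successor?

Reach set: {0,3,4}
  0: a→3  d→4  tau→4  [3 out]
  3: d→3  tau→3  [2 out]
  4: c→4  [1 out]

Answer: DEADLOCK-FREE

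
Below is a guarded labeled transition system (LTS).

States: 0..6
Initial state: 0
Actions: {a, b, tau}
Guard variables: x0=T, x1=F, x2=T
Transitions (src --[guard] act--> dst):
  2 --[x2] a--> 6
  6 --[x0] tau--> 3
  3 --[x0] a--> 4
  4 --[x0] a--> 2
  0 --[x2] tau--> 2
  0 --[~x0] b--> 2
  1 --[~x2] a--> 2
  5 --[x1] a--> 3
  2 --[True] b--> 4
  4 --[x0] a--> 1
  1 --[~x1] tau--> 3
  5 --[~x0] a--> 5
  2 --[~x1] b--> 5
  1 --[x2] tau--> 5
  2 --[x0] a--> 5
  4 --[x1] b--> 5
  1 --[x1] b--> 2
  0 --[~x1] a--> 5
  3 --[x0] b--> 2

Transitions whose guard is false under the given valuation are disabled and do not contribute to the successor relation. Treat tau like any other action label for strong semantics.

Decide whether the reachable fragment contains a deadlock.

Answer: DEADLOCK at state 5

Trace:
Reach set: {0,1,2,3,4,5,6}
  0: a→5  tau→2  [2 out]
  1: tau→3  tau→5  [2 out]
  2: a→5  a→6  b→4  b→5  [4 out]
  3: a→4  b→2  [2 out]
  4: a→1  a→2  [2 out]
  5: ∅  [STUCK]
  6: tau→3  [1 out]
Path to 5: a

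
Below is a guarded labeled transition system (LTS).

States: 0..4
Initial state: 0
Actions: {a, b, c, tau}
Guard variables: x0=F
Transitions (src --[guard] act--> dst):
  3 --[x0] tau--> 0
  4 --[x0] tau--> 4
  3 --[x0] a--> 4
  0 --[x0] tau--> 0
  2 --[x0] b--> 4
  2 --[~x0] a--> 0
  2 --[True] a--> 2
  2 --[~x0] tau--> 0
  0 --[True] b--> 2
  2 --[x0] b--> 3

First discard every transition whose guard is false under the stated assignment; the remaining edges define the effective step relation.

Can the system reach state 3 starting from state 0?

After dropping false guards: 4 live edges.
depth 0: {0}
depth 1: {2}  now seen {0,2}
Reachable = {0,2}

Answer: UNREACHABLE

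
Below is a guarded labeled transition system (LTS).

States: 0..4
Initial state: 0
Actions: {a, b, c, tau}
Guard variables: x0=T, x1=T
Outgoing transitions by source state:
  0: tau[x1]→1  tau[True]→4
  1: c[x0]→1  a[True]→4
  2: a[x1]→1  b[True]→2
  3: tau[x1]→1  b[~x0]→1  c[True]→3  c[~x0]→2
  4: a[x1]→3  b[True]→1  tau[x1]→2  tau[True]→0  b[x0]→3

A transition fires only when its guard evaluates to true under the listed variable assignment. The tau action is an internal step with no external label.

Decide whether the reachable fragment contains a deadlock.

Answer: DEADLOCK-FREE

Working:
Reachable = {0,1,2,3,4}
  0: tau→1  tau→4  [deg 2]
  1: a→4  c→1  [deg 2]
  2: a→1  b→2  [deg 2]
  3: c→3  tau→1  [deg 2]
  4: a→3  b→1  b→3  tau→0  tau→2  [deg 5]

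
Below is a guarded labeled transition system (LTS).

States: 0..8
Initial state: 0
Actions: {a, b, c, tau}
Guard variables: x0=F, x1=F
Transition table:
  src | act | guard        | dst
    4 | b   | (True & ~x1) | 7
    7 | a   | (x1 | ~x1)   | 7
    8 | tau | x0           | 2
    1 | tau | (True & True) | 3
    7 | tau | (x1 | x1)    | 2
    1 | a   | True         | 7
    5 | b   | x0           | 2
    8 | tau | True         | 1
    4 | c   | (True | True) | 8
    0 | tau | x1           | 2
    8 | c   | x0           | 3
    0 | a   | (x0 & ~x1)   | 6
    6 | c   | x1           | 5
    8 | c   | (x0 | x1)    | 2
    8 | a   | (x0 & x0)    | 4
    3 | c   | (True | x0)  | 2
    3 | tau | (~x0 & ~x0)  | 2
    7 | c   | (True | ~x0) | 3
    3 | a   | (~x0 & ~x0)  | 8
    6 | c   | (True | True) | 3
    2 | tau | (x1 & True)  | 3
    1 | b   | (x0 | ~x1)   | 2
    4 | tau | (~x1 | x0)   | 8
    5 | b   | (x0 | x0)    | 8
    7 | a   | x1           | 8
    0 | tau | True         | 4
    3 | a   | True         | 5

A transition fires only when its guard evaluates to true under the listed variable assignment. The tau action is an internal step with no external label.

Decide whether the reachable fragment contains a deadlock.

Reachable = {0,1,2,3,4,5,7,8}
  0: tau→4  [1 out]
  1: a→7  b→2  tau→3  [3 out]
  2: ∅  [STUCK]
  3: a→5  a→8  c→2  tau→2  [4 out]
  4: b→7  c→8  tau→8  [3 out]
  5: ∅  [STUCK]
  7: a→7  c→3  [2 out]
  8: tau→1  [1 out]
witness 2: tau·b·c·c

Answer: DEADLOCK at state 2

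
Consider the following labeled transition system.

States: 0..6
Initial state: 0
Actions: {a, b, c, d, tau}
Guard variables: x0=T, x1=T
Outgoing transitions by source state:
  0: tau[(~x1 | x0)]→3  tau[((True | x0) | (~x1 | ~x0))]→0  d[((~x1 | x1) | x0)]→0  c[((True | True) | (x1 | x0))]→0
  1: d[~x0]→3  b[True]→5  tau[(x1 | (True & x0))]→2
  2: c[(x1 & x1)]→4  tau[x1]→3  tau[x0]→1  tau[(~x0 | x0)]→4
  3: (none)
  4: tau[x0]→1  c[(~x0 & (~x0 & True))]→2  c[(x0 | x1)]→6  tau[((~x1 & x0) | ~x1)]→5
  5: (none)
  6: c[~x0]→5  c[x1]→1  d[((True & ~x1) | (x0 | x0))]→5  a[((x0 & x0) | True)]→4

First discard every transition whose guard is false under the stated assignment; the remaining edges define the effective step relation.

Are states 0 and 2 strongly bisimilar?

Bisimulation quotient by refinement:
  round 0: {{0,1,2,3,4,5,6}}
  round 1: {{0},{1},{2,4},{3,5},{6}}
  round 2: {{0},{1},{2},{3,5},{4},{6}}
stable after 3 split(s): 6 block(s)
[0]={0}  [2]={2}

Answer: NOT BISIMILAR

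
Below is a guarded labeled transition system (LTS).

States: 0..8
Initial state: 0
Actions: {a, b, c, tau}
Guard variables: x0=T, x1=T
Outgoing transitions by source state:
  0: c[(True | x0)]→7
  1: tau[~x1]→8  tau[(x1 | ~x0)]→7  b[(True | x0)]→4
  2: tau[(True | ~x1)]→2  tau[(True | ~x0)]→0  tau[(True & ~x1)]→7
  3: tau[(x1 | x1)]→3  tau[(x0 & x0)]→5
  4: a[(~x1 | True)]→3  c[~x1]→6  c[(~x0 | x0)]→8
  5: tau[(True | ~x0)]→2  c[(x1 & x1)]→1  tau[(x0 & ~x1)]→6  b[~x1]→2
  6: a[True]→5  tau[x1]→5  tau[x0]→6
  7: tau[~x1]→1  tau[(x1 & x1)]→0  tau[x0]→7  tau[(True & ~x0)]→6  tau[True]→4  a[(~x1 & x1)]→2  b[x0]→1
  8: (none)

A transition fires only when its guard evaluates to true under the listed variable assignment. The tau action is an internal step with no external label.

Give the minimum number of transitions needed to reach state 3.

Layered search for 3:
  L0 = {0}
  L1 = {7}
  L2 = {1,4}
  L3 = {3,8}
first hit 3 at d=3 via c·tau·a

Answer: 3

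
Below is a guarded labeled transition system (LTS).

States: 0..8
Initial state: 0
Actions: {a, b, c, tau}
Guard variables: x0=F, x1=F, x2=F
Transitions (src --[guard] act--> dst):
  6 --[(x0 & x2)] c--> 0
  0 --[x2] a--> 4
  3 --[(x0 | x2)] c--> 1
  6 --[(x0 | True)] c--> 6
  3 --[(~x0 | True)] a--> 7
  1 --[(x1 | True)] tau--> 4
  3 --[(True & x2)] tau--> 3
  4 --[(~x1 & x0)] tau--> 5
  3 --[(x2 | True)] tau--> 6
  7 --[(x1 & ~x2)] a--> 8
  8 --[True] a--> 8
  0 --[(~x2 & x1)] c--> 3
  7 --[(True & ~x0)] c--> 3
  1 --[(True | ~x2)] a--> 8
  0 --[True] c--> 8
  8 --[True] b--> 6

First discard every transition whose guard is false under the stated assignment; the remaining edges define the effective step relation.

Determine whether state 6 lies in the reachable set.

Answer: REACHABLE

Analysis:
After dropping false guards: 9 live edges.
depth 0: {0}
depth 1: {8}  cumulative {0,8}
depth 2: {6}  cumulative {0,6,8}
Reach set: {0,6,8}
Path to 6: c·b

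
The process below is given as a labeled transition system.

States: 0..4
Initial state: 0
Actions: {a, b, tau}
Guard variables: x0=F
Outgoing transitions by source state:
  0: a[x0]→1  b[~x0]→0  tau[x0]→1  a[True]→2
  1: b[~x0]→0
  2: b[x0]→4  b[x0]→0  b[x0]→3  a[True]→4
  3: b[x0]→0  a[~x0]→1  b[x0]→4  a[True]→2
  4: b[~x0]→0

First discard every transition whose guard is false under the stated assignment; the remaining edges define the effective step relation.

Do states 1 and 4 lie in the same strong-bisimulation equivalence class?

Answer: BISIMILAR

Trace:
Bisimulation quotient by refinement:
  round 0: {{0,1,2,3,4}}
  round 1: {{0},{1,4},{2,3}}
  round 2: {{0},{1,4},{2},{3}}
stable after 3 split(s): 4 block(s)
[1]={1,4}  [4]={1,4}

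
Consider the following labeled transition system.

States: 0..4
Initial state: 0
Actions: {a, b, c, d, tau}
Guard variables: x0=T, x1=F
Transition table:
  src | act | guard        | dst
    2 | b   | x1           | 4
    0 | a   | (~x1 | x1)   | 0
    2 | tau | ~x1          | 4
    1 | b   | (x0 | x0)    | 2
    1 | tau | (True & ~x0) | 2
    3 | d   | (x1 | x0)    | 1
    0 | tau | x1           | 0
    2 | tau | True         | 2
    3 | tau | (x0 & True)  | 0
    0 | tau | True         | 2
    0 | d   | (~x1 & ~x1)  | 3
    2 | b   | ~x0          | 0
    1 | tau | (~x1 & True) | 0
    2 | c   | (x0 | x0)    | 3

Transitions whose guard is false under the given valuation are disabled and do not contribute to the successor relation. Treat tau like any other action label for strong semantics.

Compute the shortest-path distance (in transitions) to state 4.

BFS to 4:
  depth 0: {0}
  depth 1: {2,3}
  depth 2: {1,4}
depth(4)=2, e.g. tau·tau

Answer: 2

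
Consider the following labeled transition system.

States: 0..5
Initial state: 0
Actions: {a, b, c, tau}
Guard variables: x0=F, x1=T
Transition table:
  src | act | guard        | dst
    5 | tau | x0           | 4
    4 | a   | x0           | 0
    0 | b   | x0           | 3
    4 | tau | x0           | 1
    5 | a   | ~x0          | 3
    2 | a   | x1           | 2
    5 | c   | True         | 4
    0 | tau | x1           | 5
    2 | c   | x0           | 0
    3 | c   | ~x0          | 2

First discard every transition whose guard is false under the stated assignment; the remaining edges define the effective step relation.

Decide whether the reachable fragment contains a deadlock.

Answer: DEADLOCK at state 4

Working:
R = {0,2,3,4,5}
  0: tau→5  [deg 1]
  2: a→2  [deg 1]
  3: c→2  [deg 1]
  4: ∅  [deadlock]
  5: a→3  c→4  [deg 2]
witness 4: tau·c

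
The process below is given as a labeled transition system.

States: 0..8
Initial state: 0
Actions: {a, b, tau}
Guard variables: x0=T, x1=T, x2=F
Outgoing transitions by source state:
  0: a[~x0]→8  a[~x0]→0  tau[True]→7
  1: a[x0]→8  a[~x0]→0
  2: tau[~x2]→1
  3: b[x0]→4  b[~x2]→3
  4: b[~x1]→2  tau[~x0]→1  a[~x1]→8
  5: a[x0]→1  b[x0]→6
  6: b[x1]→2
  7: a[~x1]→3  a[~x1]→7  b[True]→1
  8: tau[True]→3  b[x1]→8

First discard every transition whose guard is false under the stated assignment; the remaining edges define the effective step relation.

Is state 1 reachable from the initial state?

Answer: REACHABLE

Analysis:
Guard filter leaves 11 enabled edge(s).
L0 = {0}
L1 = {7}  cumulative {0,7}
L2 = {1}  cumulative {0,1,7}
L3 = {8}  cumulative {0,1,7,8}
L4 = {3}  cumulative {0,1,3,7,8}
L5 = {4}  cumulative {0,1,3,4,7,8}
Reachable = {0,1,3,4,7,8}
trace reaching 1: tau·b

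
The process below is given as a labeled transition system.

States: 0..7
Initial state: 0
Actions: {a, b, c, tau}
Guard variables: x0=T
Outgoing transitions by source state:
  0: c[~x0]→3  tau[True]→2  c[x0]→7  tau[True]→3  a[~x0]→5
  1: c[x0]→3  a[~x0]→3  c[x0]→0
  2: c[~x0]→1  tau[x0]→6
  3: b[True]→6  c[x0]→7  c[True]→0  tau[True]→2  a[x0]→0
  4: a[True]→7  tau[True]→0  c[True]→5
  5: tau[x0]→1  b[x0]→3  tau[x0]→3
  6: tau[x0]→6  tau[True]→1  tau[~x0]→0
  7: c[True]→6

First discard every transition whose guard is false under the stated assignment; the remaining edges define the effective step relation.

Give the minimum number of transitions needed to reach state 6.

Breadth-first toward 6:
  Layer 0: {0}
  Layer 1: {2,3,7}
  Layer 2: {6}
6 enters at depth 2; path c·c

Answer: 2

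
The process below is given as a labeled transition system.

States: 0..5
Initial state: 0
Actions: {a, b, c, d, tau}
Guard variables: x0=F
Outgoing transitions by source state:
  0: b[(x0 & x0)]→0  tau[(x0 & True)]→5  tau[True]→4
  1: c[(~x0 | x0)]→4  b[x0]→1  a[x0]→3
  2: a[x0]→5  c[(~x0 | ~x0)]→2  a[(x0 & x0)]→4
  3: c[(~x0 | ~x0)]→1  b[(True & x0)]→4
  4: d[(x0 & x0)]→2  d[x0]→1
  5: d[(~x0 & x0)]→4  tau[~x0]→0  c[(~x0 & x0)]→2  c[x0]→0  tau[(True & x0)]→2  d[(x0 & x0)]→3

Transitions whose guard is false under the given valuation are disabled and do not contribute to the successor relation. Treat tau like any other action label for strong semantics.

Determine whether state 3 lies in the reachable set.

Answer: UNREACHABLE

Trace:
5 transition(s) survive guard evaluation.
Layer 0: {0}
Layer 1: {4}  total {0,4}
R = {0,4}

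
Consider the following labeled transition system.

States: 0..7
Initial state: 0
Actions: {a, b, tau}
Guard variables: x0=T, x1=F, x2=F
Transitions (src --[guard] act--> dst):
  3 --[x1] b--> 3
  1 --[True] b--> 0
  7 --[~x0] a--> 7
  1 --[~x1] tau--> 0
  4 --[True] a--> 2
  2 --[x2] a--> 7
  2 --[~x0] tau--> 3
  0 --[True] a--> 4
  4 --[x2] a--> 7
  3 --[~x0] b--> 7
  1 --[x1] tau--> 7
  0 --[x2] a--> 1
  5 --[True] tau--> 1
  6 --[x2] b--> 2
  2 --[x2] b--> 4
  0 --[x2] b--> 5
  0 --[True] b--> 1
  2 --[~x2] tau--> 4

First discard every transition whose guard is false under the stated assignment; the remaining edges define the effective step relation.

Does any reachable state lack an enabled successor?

Answer: DEADLOCK-FREE

Working:
R = {0,1,2,4}
  0: a→4  b→1  [2 out]
  1: b→0  tau→0  [2 out]
  2: tau→4  [1 out]
  4: a→2  [1 out]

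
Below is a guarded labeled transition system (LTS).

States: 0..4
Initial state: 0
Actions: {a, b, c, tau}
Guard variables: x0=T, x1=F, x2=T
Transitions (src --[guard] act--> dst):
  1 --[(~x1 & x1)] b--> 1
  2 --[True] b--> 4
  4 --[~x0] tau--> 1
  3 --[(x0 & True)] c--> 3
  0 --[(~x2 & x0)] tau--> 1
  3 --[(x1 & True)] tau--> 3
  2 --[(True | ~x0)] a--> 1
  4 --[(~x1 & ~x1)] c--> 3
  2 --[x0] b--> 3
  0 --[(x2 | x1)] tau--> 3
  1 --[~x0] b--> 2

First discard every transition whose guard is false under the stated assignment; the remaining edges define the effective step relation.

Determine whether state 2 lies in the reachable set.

Guard filter leaves 6 enabled edge(s).
depth 0: {0}
depth 1: {3}  total {0,3}
Reach set: {0,3}

Answer: UNREACHABLE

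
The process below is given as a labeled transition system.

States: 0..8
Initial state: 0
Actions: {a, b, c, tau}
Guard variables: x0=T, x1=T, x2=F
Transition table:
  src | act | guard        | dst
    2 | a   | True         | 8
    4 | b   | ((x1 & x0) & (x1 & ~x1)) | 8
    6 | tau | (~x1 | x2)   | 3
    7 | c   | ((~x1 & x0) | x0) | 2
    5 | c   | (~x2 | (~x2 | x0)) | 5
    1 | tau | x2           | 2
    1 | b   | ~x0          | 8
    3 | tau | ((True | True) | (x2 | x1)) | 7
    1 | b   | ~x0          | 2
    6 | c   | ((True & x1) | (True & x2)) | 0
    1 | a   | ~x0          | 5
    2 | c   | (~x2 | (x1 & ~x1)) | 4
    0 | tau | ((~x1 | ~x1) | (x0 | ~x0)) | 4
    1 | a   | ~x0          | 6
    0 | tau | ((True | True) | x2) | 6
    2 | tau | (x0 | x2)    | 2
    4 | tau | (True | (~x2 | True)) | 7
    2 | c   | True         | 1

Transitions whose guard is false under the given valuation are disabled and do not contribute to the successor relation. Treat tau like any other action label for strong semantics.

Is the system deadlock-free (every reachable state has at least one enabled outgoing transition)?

Reachable = {0,1,2,4,6,7,8}
  0: tau→4  tau→6  [deg 2]
  1: ∅  [deadlock]
  2: a→8  c→1  c→4  tau→2  [deg 4]
  4: tau→7  [deg 1]
  6: c→0  [deg 1]
  7: c→2  [deg 1]
  8: ∅  [deadlock]
Path to 1: tau·tau·c·c

Answer: DEADLOCK at state 1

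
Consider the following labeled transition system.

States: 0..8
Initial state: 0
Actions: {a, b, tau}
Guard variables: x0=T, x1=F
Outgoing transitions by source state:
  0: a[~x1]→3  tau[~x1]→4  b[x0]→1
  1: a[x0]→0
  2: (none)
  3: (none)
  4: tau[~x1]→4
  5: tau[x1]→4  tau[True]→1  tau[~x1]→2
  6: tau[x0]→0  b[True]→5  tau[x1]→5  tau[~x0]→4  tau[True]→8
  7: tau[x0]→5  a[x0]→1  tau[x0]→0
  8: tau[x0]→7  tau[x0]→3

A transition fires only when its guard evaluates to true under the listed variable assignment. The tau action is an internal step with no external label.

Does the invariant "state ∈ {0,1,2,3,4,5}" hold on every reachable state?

Inv-set: {0,1,2,3,4,5}
Reach set: {0,1,3,4}
  0: ok
  1: ok
  3: ok
  4: ok

Answer: INVARIANT HOLDS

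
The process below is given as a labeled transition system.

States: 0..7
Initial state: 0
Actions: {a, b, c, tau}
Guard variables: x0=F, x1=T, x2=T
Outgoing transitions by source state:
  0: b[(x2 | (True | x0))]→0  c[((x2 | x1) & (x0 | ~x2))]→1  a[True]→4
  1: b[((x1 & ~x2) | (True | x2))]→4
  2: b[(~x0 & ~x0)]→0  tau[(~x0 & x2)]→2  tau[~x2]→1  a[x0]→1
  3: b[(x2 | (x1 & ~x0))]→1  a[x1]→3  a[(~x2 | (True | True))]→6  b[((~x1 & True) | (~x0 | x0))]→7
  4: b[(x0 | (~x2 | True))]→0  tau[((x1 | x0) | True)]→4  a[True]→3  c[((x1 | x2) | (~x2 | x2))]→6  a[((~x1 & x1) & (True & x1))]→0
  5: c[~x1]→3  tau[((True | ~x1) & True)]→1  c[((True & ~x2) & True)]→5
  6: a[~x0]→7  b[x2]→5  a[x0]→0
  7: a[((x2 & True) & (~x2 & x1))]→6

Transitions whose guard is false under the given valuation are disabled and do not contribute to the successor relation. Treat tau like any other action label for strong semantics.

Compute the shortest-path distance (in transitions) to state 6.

Answer: 2

Working:
BFS to 6:
  Layer 0: {0}
  Layer 1: {4}
  Layer 2: {3,6}
first hit 6 at d=2 via a·c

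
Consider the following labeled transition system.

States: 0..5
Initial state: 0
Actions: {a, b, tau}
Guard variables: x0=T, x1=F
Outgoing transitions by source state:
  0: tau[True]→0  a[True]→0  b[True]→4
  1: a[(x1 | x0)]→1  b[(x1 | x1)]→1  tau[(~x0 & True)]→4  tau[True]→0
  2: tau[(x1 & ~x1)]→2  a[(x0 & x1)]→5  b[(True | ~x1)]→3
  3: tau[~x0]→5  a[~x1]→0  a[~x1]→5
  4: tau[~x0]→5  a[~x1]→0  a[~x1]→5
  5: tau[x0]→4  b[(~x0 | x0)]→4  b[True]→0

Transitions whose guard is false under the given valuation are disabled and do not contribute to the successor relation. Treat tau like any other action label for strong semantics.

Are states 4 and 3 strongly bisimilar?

Answer: BISIMILAR

Trace:
Refine partition for ~:
  P[0] = {{0,1,2,3,4,5}}
  P[1] = {{0},{1},{2},{3,4},{5}}
Fixed point at round 2; 5 class(es).
4∈{3,4}, 3∈{3,4}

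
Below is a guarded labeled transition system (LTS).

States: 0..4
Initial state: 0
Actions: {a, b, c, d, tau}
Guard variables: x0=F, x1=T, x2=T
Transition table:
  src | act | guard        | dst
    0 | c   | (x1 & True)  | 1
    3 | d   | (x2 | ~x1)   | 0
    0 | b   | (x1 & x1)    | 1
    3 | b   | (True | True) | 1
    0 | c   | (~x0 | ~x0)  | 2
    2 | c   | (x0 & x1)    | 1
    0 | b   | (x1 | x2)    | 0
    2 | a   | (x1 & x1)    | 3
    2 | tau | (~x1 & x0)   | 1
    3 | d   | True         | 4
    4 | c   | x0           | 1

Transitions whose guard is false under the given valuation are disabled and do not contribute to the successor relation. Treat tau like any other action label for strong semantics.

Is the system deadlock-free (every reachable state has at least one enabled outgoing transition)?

Answer: DEADLOCK at state 1

Working:
R = {0,1,2,3,4}
  0: b→0  b→1  c→1  c→2  [4 out]
  1: ∅  [deadlock]
  2: a→3  [1 out]
  3: b→1  d→0  d→4  [3 out]
  4: ∅  [deadlock]
trace reaching 1: c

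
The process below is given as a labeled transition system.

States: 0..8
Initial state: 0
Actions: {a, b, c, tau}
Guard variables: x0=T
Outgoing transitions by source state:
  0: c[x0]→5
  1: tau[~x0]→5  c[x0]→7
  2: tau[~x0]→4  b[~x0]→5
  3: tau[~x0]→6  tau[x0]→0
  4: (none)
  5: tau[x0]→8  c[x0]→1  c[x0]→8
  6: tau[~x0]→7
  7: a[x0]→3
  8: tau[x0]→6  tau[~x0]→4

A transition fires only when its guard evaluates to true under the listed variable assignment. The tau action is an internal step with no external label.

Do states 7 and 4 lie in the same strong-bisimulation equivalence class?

Compute ~ classes (split until stable):
  π0 = {{0,1,2,3,4,5,6,7,8}}
  π1 = {{0,1},{2,4,6},{3,8},{5},{7}}
  π2 = {{0},{1},{2,4,6},{3},{5},{7},{8}}
7 equivalence class(es) (converged in 3)
class of 7: {7}; class of 4: {2,4,6}

Answer: NOT BISIMILAR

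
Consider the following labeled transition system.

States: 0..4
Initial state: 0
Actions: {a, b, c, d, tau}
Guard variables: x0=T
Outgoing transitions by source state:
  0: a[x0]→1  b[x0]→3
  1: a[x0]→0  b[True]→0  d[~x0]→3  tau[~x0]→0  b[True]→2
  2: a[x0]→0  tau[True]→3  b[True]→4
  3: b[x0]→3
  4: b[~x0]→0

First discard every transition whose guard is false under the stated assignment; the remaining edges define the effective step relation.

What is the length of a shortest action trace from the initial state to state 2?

BFS to 2:
  Layer 0: {0}
  Layer 1: {1,3}
  Layer 2: {2}
2 enters at depth 2; path a·b

Answer: 2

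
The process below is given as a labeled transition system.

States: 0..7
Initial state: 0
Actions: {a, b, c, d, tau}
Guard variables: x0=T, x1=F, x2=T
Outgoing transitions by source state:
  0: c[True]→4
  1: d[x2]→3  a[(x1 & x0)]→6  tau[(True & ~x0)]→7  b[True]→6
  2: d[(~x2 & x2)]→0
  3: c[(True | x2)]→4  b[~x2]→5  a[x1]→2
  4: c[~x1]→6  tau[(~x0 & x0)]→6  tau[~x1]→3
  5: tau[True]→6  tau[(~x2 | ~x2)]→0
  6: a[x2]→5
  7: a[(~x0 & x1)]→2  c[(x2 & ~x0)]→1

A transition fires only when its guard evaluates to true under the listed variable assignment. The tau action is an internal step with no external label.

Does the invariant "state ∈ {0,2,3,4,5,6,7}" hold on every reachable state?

Answer: INVARIANT HOLDS

Analysis:
Inv-set: {0,2,3,4,5,6,7}
Reach set: {0,3,4,5,6}
  0: ok
  3: ok
  4: ok
  5: ok
  6: ok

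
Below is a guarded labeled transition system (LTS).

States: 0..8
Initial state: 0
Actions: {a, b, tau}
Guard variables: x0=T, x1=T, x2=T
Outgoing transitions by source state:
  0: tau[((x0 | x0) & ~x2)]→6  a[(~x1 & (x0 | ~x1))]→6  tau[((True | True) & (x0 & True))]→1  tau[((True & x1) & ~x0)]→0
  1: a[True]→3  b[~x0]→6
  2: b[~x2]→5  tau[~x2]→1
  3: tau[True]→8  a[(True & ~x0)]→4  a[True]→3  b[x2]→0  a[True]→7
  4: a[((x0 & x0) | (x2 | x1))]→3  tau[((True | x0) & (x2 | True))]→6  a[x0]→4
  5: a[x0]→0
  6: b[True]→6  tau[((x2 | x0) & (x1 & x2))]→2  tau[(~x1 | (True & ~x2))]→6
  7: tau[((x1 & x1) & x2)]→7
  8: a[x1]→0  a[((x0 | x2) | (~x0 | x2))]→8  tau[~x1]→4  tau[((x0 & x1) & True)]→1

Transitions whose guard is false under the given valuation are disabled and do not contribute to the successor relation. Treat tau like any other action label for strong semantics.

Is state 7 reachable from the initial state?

16 transition(s) survive guard evaluation.
depth 0: {0}
depth 1: {1}  now seen {0,1}
depth 2: {3}  now seen {0,1,3}
depth 3: {7,8}  now seen {0,1,3,7,8}
R = {0,1,3,7,8}
trace reaching 7: tau·a·a

Answer: REACHABLE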